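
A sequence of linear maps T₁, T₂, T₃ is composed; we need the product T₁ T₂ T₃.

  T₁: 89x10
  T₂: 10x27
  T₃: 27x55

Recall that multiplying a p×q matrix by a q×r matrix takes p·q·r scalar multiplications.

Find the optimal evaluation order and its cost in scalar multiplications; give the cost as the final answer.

63800

(T₁ (T₂ T₃)): cost 63800.
((T₁ T₂) T₃): cost 156195.
Optimal: (T₁ (T₂ T₃)) with cost 63800.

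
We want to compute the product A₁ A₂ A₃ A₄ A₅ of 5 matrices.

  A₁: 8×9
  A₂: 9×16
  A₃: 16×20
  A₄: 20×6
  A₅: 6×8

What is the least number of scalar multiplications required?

Adjacent pairs: A₁A₂ = 8·9·16 = 1152; A₂A₃ = 9·16·20 = 2880; A₃A₄ = 16·20·6 = 1920; A₄A₅ = 20·6·8 = 960.
Length 3: A₁..A₃: k=1: 0+2880+8·9·20=4320; k=2: 1152+0+8·16·20=3712 → min 3712 | A₂..A₄: k=2: 0+1920+9·16·6=2784; k=3: 2880+0+9·20·6=3960 → min 2784 | A₃..A₅: k=3: 0+960+16·20·8=3520; k=4: 1920+0+16·6·8=2688 → min 2688.
Length 4: A₁..A₄: k=1: 0+2784+8·9·6=3216; k=2: 1152+1920+8·16·6=3840; k=3: 3712+0+8·20·6=4672 → min 3216 | A₂..A₅: k=2: 0+2688+9·16·8=3840; k=3: 2880+960+9·20·8=5280; k=4: 2784+0+9·6·8=3216 → min 3216.
Length 5: A₁..A₅: k=1: 0+3216+8·9·8=3792; k=2: 1152+2688+8·16·8=4864; k=3: 3712+960+8·20·8=5952; k=4: 3216+0+8·6·8=3600 → min 3600.
Optimal order: ((A₁ (A₂ (A₃ A₄))) A₅) with cost 3600.

3600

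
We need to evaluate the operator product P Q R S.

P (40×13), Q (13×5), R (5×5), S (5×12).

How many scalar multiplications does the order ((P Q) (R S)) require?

(P Q): 40×13 by 13×5 → 40×5, cost 40·13·5 = 2600
(R S): 5×5 by 5×12 → 5×12, cost 5·5·12 = 300
((P Q) (R S)): 40×5 by 5×12 → 40×12, cost 40·5·12 = 2400; cumulative 5300
Total: 5300 scalar multiplications.

5300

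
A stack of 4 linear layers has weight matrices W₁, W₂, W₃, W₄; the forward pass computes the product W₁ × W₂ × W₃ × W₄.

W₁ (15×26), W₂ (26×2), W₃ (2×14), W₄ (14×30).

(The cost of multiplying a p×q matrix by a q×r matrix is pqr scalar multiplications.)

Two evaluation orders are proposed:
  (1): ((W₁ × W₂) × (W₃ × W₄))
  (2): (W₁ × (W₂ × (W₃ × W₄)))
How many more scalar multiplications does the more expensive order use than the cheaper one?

11580

Order (1) = ((W₁ × W₂) × (W₃ × W₄)): (W₁ × W₂): 15×26 by 26×2 → 15×2, cost 15·26·2 = 780; (W₃ × W₄): 2×14 by 14×30 → 2×30, cost 2·14·30 = 840; ((W₁ × W₂) × (W₃ × W₄)): 15×2 by 2×30 → 15×30, cost 15·2·30 = 900; cumulative 2520. Total 2520.
Order (2) = (W₁ × (W₂ × (W₃ × W₄))): (W₃ × W₄): 2×14 by 14×30 → 2×30, cost 2·14·30 = 840; (W₂ × (W₃ × W₄)): 26×2 by 2×30 → 26×30, cost 26·2·30 = 1560; cumulative 2400; (W₁ × (W₂ × (W₃ × W₄))): 15×26 by 26×30 → 15×30, cost 15·26·30 = 11700; cumulative 14100. Total 14100.
Difference: |2520 − 14100| = 11580.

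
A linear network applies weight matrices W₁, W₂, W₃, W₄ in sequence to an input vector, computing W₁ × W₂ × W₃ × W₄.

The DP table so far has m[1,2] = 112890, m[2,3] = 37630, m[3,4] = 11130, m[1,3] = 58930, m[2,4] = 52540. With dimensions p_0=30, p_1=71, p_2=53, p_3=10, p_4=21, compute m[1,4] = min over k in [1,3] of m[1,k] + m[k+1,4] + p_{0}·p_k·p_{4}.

65230

m[1,4] = min over k∈[1,3] of m[1,k]+m[k+1,4]+p_{0}·p_k·p_{4}.
k=1: 0 + 52540 + 30·71·21 = 97270; k=2: 112890 + 11130 + 30·53·21 = 157410; k=3: 58930 + 0 + 30·10·21 = 65230.
Minimum: 65230 at k=3.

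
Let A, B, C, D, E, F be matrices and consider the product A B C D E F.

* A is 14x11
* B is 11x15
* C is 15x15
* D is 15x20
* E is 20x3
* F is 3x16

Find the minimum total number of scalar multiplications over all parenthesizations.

3204

Adjacent pairs: AB = 14·11·15 = 2310; BC = 11·15·15 = 2475; CD = 15·15·20 = 4500; DE = 15·20·3 = 900; EF = 20·3·16 = 960.
Length 3: A..C: k=1: 0+2475+14·11·15=4785; k=2: 2310+0+14·15·15=5460 → min 4785 | B..D: k=2: 0+4500+11·15·20=7800; k=3: 2475+0+11·15·20=5775 → min 5775 | C..E: k=3: 0+900+15·15·3=1575; k=4: 4500+0+15·20·3=5400 → min 1575 | D..F: k=4: 0+960+15·20·16=5760; k=5: 900+0+15·3·16=1620 → min 1620.
Length 4: A..D: k=1: 0+5775+14·11·20=8855; k=2: 2310+4500+14·15·20=11010; k=3: 4785+0+14·15·20=8985 → min 8855 | B..E: k=2: 0+1575+11·15·3=2070; k=3: 2475+900+11·15·3=3870; k=4: 5775+0+11·20·3=6435 → min 2070 | C..F: k=3: 0+1620+15·15·16=5220; k=4: 4500+960+15·20·16=10260; k=5: 1575+0+15·3·16=2295 → min 2295.
Length 5: A..E: k=1: 0+2070+14·11·3=2532; k=2: 2310+1575+14·15·3=4515; k=3: 4785+900+14·15·3=6315; k=4: 8855+0+14·20·3=9695 → min 2532 | B..F: k=2: 0+2295+11·15·16=4935; k=3: 2475+1620+11·15·16=6735; k=4: 5775+960+11·20·16=10255; k=5: 2070+0+11·3·16=2598 → min 2598.
Length 6: A..F: k=1: 0+2598+14·11·16=5062; k=2: 2310+2295+14·15·16=7965; k=3: 4785+1620+14·15·16=9765; k=4: 8855+960+14·20·16=14295; k=5: 2532+0+14·3·16=3204 → min 3204.
Optimal order: ((A (B (C (D E)))) F) with cost 3204.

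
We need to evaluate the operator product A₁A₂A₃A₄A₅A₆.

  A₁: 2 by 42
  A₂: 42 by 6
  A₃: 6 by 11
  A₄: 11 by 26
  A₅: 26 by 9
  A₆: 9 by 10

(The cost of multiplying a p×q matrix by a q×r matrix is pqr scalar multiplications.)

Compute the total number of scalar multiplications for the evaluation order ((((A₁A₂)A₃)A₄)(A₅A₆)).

(A₁A₂): 2×42 by 42×6 → 2×6, cost 2·42·6 = 504
((A₁A₂)A₃): 2×6 by 6×11 → 2×11, cost 2·6·11 = 132; cumulative 636
(((A₁A₂)A₃)A₄): 2×11 by 11×26 → 2×26, cost 2·11·26 = 572; cumulative 1208
(A₅A₆): 26×9 by 9×10 → 26×10, cost 26·9·10 = 2340
((((A₁A₂)A₃)A₄)(A₅A₆)): 2×26 by 26×10 → 2×10, cost 2·26·10 = 520; cumulative 4068
Total: 4068 scalar multiplications.

4068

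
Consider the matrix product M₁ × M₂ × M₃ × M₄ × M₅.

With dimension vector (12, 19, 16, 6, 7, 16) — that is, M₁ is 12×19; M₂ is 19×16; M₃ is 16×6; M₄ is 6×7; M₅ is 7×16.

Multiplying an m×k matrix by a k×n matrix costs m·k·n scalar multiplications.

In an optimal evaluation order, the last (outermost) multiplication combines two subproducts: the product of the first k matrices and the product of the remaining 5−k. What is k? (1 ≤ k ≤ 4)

3

Adjacent pairs: M₁M₂ = 12·19·16 = 3648; M₂M₃ = 19·16·6 = 1824; M₃M₄ = 16·6·7 = 672; M₄M₅ = 6·7·16 = 672.
Length 3: M₁..M₃: k=1: 0+1824+12·19·6=3192; k=2: 3648+0+12·16·6=4800 → min 3192 | M₂..M₄: k=2: 0+672+19·16·7=2800; k=3: 1824+0+19·6·7=2622 → min 2622 | M₃..M₅: k=3: 0+672+16·6·16=2208; k=4: 672+0+16·7·16=2464 → min 2208.
Length 4: M₁..M₄: k=1: 0+2622+12·19·7=4218; k=2: 3648+672+12·16·7=5664; k=3: 3192+0+12·6·7=3696 → min 3696 | M₂..M₅: k=2: 0+2208+19·16·16=7072; k=3: 1824+672+19·6·16=4320; k=4: 2622+0+19·7·16=4750 → min 4320.
Top-level splits: k=1: (M₁..M₁)·(M₂..M₅) → 0+4320+12·19·16 = 7968; k=2: (M₁..M₂)·(M₃..M₅) → 3648+2208+12·16·16 = 8928; k=3: (M₁..M₃)·(M₄..M₅) → 3192+672+12·6·16 = 5016; k=4: (M₁..M₄)·(M₅..M₅) → 3696+0+12·7·16 = 5040.
Best split is after M₃, i.e. k = 3.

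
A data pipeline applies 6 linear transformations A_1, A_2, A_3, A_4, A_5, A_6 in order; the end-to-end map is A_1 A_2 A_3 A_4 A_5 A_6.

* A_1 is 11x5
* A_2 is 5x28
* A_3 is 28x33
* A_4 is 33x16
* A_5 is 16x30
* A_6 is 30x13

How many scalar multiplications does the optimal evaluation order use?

12325

Adjacent pairs: A_1A_2 = 11·5·28 = 1540; A_2A_3 = 5·28·33 = 4620; A_3A_4 = 28·33·16 = 14784; A_4A_5 = 33·16·30 = 15840; A_5A_6 = 16·30·13 = 6240.
Length 3: A_1..A_3: k=1: 0+4620+11·5·33=6435; k=2: 1540+0+11·28·33=11704 → min 6435 | A_2..A_4: k=2: 0+14784+5·28·16=17024; k=3: 4620+0+5·33·16=7260 → min 7260 | A_3..A_5: k=3: 0+15840+28·33·30=43560; k=4: 14784+0+28·16·30=28224 → min 28224 | A_4..A_6: k=4: 0+6240+33·16·13=13104; k=5: 15840+0+33·30·13=28710 → min 13104.
Length 4: A_1..A_4: k=1: 0+7260+11·5·16=8140; k=2: 1540+14784+11·28·16=21252; k=3: 6435+0+11·33·16=12243 → min 8140 | A_2..A_5: k=2: 0+28224+5·28·30=32424; k=3: 4620+15840+5·33·30=25410; k=4: 7260+0+5·16·30=9660 → min 9660 | A_3..A_6: k=3: 0+13104+28·33·13=25116; k=4: 14784+6240+28·16·13=26848; k=5: 28224+0+28·30·13=39144 → min 25116.
Length 5: A_1..A_5: k=1: 0+9660+11·5·30=11310; k=2: 1540+28224+11·28·30=39004; k=3: 6435+15840+11·33·30=33165; k=4: 8140+0+11·16·30=13420 → min 11310 | A_2..A_6: k=2: 0+25116+5·28·13=26936; k=3: 4620+13104+5·33·13=19869; k=4: 7260+6240+5·16·13=14540; k=5: 9660+0+5·30·13=11610 → min 11610.
Length 6: A_1..A_6: k=1: 0+11610+11·5·13=12325; k=2: 1540+25116+11·28·13=30660; k=3: 6435+13104+11·33·13=24258; k=4: 8140+6240+11·16·13=16668; k=5: 11310+0+11·30·13=15600 → min 12325.
Optimal order: (A_1 ((((A_2 A_3) A_4) A_5) A_6)) with cost 12325.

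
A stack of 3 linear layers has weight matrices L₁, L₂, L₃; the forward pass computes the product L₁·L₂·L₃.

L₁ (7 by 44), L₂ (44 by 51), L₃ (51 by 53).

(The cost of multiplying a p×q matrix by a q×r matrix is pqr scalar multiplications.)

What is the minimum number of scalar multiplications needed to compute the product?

34629

Order (L₁·(L₂·L₃)): (L₂·L₃): 44×51 by 51×53 → 44×53, cost 44·51·53 = 118932; (L₁·(L₂·L₃)): 7×44 by 44×53 → 7×53, cost 7·44·53 = 16324; cumulative 135256. Total 135256.
Order ((L₁·L₂)·L₃): (L₁·L₂): 7×44 by 44×51 → 7×51, cost 7·44·51 = 15708; ((L₁·L₂)·L₃): 7×51 by 51×53 → 7×53, cost 7·51·53 = 18921; cumulative 34629. Total 34629.
Minimum: 34629.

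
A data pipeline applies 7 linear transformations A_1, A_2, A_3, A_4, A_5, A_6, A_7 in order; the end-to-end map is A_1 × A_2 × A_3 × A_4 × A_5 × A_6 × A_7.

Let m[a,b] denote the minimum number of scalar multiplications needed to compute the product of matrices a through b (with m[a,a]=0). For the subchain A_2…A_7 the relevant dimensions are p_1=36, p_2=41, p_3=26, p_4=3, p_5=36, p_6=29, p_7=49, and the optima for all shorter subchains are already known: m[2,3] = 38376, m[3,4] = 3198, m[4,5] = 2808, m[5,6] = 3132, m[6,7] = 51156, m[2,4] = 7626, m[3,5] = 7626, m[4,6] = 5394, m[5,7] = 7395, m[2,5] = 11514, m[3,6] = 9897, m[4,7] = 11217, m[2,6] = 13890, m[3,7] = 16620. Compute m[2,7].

m[2,7] = min over k∈[2,6] of m[2,k]+m[k+1,7]+p_{1}·p_k·p_{7}.
k=2: 0 + 16620 + 36·41·49 = 88944; k=3: 38376 + 11217 + 36·26·49 = 95457; k=4: 7626 + 7395 + 36·3·49 = 20313; k=5: 11514 + 51156 + 36·36·49 = 126174; k=6: 13890 + 0 + 36·29·49 = 65046.
Minimum: 20313 at k=4.

20313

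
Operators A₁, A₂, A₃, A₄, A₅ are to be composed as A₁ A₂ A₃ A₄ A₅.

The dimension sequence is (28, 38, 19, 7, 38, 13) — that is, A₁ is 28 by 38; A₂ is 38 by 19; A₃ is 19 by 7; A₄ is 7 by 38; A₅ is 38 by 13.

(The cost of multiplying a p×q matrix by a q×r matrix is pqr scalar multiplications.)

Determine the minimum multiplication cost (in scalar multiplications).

Adjacent pairs: A₁A₂ = 28·38·19 = 20216; A₂A₃ = 38·19·7 = 5054; A₃A₄ = 19·7·38 = 5054; A₄A₅ = 7·38·13 = 3458.
Length 3: A₁..A₃: k=1: 0+5054+28·38·7=12502; k=2: 20216+0+28·19·7=23940 → min 12502 | A₂..A₄: k=2: 0+5054+38·19·38=32490; k=3: 5054+0+38·7·38=15162 → min 15162 | A₃..A₅: k=3: 0+3458+19·7·13=5187; k=4: 5054+0+19·38·13=14440 → min 5187.
Length 4: A₁..A₄: k=1: 0+15162+28·38·38=55594; k=2: 20216+5054+28·19·38=45486; k=3: 12502+0+28·7·38=19950 → min 19950 | A₂..A₅: k=2: 0+5187+38·19·13=14573; k=3: 5054+3458+38·7·13=11970; k=4: 15162+0+38·38·13=33934 → min 11970.
Length 5: A₁..A₅: k=1: 0+11970+28·38·13=25802; k=2: 20216+5187+28·19·13=32319; k=3: 12502+3458+28·7·13=18508; k=4: 19950+0+28·38·13=33782 → min 18508.
Optimal order: ((A₁ (A₂ A₃)) (A₄ A₅)) with cost 18508.

18508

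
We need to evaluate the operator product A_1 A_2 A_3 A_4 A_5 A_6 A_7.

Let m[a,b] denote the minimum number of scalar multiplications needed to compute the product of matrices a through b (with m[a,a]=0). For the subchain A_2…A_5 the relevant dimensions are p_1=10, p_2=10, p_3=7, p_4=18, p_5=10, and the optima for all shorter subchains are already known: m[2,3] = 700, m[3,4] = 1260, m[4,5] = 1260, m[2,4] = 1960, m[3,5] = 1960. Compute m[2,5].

m[2,5] = min over k∈[2,4] of m[2,k]+m[k+1,5]+p_{1}·p_k·p_{5}.
k=2: 0 + 1960 + 10·10·10 = 2960; k=3: 700 + 1260 + 10·7·10 = 2660; k=4: 1960 + 0 + 10·18·10 = 3760.
Minimum: 2660 at k=3.

2660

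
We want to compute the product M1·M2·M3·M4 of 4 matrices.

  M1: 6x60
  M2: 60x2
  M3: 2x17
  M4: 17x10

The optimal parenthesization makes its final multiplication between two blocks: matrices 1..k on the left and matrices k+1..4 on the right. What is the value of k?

Adjacent pairs: M1M2 = 6·60·2 = 720; M2M3 = 60·2·17 = 2040; M3M4 = 2·17·10 = 340.
Length 3: M1..M3: k=1: 0+2040+6·60·17=8160; k=2: 720+0+6·2·17=924 → min 924 | M2..M4: k=2: 0+340+60·2·10=1540; k=3: 2040+0+60·17·10=12240 → min 1540.
Top-level splits: k=1: (M1..M1)·(M2..M4) → 0+1540+6·60·10 = 5140; k=2: (M1..M2)·(M3..M4) → 720+340+6·2·10 = 1180; k=3: (M1..M3)·(M4..M4) → 924+0+6·17·10 = 1944.
Best split is after M2, i.e. k = 2.

2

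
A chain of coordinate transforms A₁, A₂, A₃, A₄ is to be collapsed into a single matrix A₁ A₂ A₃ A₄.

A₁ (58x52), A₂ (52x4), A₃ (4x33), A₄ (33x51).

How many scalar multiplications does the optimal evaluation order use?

Adjacent pairs: A₁A₂ = 58·52·4 = 12064; A₂A₃ = 52·4·33 = 6864; A₃A₄ = 4·33·51 = 6732.
Length 3: A₁..A₃: k=1: 0+6864+58·52·33=106392; k=2: 12064+0+58·4·33=19720 → min 19720 | A₂..A₄: k=2: 0+6732+52·4·51=17340; k=3: 6864+0+52·33·51=94380 → min 17340.
Length 4: A₁..A₄: k=1: 0+17340+58·52·51=171156; k=2: 12064+6732+58·4·51=30628; k=3: 19720+0+58·33·51=117334 → min 30628.
Optimal order: ((A₁ A₂) (A₃ A₄)) with cost 30628.

30628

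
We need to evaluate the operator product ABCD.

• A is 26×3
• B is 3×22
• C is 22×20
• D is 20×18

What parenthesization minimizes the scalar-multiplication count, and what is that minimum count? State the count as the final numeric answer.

Adjacent pairs: AB = 26·3·22 = 1716; BC = 3·22·20 = 1320; CD = 22·20·18 = 7920.
Length 3: A..C: k=1: 0+1320+26·3·20=2880; k=2: 1716+0+26·22·20=13156 → min 2880 | B..D: k=2: 0+7920+3·22·18=9108; k=3: 1320+0+3·20·18=2400 → min 2400.
Length 4: A..D: k=1: 0+2400+26·3·18=3804; k=2: 1716+7920+26·22·18=19932; k=3: 2880+0+26·20·18=12240 → min 3804.
Optimal parenthesization: (A((BC)D)) with cost 3804.

3804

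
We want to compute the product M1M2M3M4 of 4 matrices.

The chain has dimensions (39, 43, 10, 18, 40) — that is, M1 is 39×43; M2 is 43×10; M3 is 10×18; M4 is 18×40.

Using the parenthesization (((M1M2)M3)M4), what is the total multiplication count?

51870

(M1M2): 39×43 by 43×10 → 39×10, cost 39·43·10 = 16770
((M1M2)M3): 39×10 by 10×18 → 39×18, cost 39·10·18 = 7020; cumulative 23790
(((M1M2)M3)M4): 39×18 by 18×40 → 39×40, cost 39·18·40 = 28080; cumulative 51870
Total: 51870 scalar multiplications.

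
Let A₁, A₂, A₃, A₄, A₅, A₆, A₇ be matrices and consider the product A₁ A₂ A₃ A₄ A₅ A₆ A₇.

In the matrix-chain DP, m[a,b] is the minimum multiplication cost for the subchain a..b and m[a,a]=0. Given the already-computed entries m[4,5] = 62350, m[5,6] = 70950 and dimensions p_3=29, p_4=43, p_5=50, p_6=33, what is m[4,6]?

m[4,6] = min over k∈[4,5] of m[4,k]+m[k+1,6]+p_{3}·p_k·p_{6}.
k=4: 0 + 70950 + 29·43·33 = 112101; k=5: 62350 + 0 + 29·50·33 = 110200.
Minimum: 110200 at k=5.

110200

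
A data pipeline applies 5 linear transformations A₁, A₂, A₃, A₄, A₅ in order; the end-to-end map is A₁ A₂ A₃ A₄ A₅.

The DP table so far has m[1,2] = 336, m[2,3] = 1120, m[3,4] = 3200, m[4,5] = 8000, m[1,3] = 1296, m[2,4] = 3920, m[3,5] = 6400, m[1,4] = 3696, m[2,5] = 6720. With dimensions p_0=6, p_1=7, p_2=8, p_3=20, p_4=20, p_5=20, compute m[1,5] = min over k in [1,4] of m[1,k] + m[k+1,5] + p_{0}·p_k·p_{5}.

6096

m[1,5] = min over k∈[1,4] of m[1,k]+m[k+1,5]+p_{0}·p_k·p_{5}.
k=1: 0 + 6720 + 6·7·20 = 7560; k=2: 336 + 6400 + 6·8·20 = 7696; k=3: 1296 + 8000 + 6·20·20 = 11696; k=4: 3696 + 0 + 6·20·20 = 6096.
Minimum: 6096 at k=4.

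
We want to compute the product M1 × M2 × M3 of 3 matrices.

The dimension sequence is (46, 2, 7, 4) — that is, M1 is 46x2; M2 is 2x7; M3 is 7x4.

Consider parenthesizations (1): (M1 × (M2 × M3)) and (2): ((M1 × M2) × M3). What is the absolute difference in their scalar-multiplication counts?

1508

Order (1) = (M1 × (M2 × M3)): (M2 × M3): 2×7 by 7×4 → 2×4, cost 2·7·4 = 56; (M1 × (M2 × M3)): 46×2 by 2×4 → 46×4, cost 46·2·4 = 368; cumulative 424. Total 424.
Order (2) = ((M1 × M2) × M3): (M1 × M2): 46×2 by 2×7 → 46×7, cost 46·2·7 = 644; ((M1 × M2) × M3): 46×7 by 7×4 → 46×4, cost 46·7·4 = 1288; cumulative 1932. Total 1932.
Difference: |424 − 1932| = 1508.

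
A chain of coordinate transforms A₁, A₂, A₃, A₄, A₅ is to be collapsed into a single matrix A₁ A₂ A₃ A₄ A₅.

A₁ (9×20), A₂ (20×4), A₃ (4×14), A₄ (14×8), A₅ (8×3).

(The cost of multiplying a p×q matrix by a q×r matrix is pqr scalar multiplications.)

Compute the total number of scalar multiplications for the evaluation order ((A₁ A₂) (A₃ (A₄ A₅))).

1332

(A₁ A₂): 9×20 by 20×4 → 9×4, cost 9·20·4 = 720
(A₄ A₅): 14×8 by 8×3 → 14×3, cost 14·8·3 = 336
(A₃ (A₄ A₅)): 4×14 by 14×3 → 4×3, cost 4·14·3 = 168; cumulative 504
((A₁ A₂) (A₃ (A₄ A₅))): 9×4 by 4×3 → 9×3, cost 9·4·3 = 108; cumulative 1332
Total: 1332 scalar multiplications.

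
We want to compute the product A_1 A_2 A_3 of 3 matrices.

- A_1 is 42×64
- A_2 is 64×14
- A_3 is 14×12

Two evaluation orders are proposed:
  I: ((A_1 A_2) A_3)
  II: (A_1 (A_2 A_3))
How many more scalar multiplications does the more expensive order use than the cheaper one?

1680

Order I = ((A_1 A_2) A_3): (A_1 A_2): 42×64 by 64×14 → 42×14, cost 42·64·14 = 37632; ((A_1 A_2) A_3): 42×14 by 14×12 → 42×12, cost 42·14·12 = 7056; cumulative 44688. Total 44688.
Order II = (A_1 (A_2 A_3)): (A_2 A_3): 64×14 by 14×12 → 64×12, cost 64·14·12 = 10752; (A_1 (A_2 A_3)): 42×64 by 64×12 → 42×12, cost 42·64·12 = 32256; cumulative 43008. Total 43008.
Difference: |44688 − 43008| = 1680.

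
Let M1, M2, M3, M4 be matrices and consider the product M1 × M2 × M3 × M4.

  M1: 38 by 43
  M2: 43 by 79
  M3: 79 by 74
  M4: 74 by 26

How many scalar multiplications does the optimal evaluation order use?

Adjacent pairs: M1M2 = 38·43·79 = 129086; M2M3 = 43·79·74 = 251378; M3M4 = 79·74·26 = 151996.
Length 3: M1..M3: k=1: 0+251378+38·43·74=372294; k=2: 129086+0+38·79·74=351234 → min 351234 | M2..M4: k=2: 0+151996+43·79·26=240318; k=3: 251378+0+43·74·26=334110 → min 240318.
Length 4: M1..M4: k=1: 0+240318+38·43·26=282802; k=2: 129086+151996+38·79·26=359134; k=3: 351234+0+38·74·26=424346 → min 282802.
Optimal order: (M1 × (M2 × (M3 × M4))) with cost 282802.

282802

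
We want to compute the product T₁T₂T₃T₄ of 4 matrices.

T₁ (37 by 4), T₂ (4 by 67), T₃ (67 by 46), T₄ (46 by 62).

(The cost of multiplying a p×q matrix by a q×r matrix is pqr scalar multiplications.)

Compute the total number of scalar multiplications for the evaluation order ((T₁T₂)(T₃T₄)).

(T₁T₂): 37×4 by 4×67 → 37×67, cost 37·4·67 = 9916
(T₃T₄): 67×46 by 46×62 → 67×62, cost 67·46·62 = 191084
((T₁T₂)(T₃T₄)): 37×67 by 67×62 → 37×62, cost 37·67·62 = 153698; cumulative 354698
Total: 354698 scalar multiplications.

354698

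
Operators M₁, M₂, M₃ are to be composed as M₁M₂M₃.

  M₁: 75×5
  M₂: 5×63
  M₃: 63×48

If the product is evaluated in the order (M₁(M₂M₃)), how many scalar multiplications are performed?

(M₂M₃): 5×63 by 63×48 → 5×48, cost 5·63·48 = 15120
(M₁(M₂M₃)): 75×5 by 5×48 → 75×48, cost 75·5·48 = 18000; cumulative 33120
Total: 33120 scalar multiplications.

33120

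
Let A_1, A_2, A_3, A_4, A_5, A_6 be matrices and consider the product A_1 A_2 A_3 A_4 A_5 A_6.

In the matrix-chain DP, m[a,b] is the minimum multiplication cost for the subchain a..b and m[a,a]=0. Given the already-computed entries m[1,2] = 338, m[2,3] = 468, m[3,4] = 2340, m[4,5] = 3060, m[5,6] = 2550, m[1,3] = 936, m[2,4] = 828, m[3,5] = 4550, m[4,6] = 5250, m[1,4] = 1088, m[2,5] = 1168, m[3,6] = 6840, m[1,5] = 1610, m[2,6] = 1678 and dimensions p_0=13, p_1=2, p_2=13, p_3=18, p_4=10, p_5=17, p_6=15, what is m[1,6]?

m[1,6] = min over k∈[1,5] of m[1,k]+m[k+1,6]+p_{0}·p_k·p_{6}.
k=1: 0 + 1678 + 13·2·15 = 2068; k=2: 338 + 6840 + 13·13·15 = 9713; k=3: 936 + 5250 + 13·18·15 = 9696; k=4: 1088 + 2550 + 13·10·15 = 5588; k=5: 1610 + 0 + 13·17·15 = 4925.
Minimum: 2068 at k=1.

2068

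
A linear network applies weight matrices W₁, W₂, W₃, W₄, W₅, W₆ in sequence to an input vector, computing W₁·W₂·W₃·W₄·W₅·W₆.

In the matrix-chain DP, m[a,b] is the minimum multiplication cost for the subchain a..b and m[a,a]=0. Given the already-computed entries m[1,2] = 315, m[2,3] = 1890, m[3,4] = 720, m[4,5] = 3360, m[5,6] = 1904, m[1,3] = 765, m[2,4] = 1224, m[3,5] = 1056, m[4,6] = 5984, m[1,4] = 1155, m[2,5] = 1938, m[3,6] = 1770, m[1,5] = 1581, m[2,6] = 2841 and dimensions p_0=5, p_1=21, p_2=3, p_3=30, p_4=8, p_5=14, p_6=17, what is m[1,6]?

m[1,6] = min over k∈[1,5] of m[1,k]+m[k+1,6]+p_{0}·p_k·p_{6}.
k=1: 0 + 2841 + 5·21·17 = 4626; k=2: 315 + 1770 + 5·3·17 = 2340; k=3: 765 + 5984 + 5·30·17 = 9299; k=4: 1155 + 1904 + 5·8·17 = 3739; k=5: 1581 + 0 + 5·14·17 = 2771.
Minimum: 2340 at k=2.

2340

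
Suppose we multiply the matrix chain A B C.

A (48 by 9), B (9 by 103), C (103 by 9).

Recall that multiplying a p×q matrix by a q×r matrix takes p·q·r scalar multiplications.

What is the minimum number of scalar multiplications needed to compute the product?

12231

Order (A (B C)): (B C): 9×103 by 103×9 → 9×9, cost 9·103·9 = 8343; (A (B C)): 48×9 by 9×9 → 48×9, cost 48·9·9 = 3888; cumulative 12231. Total 12231.
Order ((A B) C): (A B): 48×9 by 9×103 → 48×103, cost 48·9·103 = 44496; ((A B) C): 48×103 by 103×9 → 48×9, cost 48·103·9 = 44496; cumulative 88992. Total 88992.
Minimum: 12231.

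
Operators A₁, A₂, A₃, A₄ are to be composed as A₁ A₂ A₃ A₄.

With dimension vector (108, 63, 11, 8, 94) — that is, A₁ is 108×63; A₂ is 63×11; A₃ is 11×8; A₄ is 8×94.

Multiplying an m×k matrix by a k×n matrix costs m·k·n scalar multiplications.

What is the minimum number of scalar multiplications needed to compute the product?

141192

Adjacent pairs: A₁A₂ = 108·63·11 = 74844; A₂A₃ = 63·11·8 = 5544; A₃A₄ = 11·8·94 = 8272.
Length 3: A₁..A₃: k=1: 0+5544+108·63·8=59976; k=2: 74844+0+108·11·8=84348 → min 59976 | A₂..A₄: k=2: 0+8272+63·11·94=73414; k=3: 5544+0+63·8·94=52920 → min 52920.
Length 4: A₁..A₄: k=1: 0+52920+108·63·94=692496; k=2: 74844+8272+108·11·94=194788; k=3: 59976+0+108·8·94=141192 → min 141192.
Optimal order: ((A₁ (A₂ A₃)) A₄) with cost 141192.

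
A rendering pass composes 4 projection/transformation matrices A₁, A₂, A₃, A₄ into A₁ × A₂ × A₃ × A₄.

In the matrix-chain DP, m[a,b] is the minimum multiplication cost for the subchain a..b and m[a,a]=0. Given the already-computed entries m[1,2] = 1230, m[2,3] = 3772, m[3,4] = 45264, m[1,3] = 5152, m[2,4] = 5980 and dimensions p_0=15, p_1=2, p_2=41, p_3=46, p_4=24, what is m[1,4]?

m[1,4] = min over k∈[1,3] of m[1,k]+m[k+1,4]+p_{0}·p_k·p_{4}.
k=1: 0 + 5980 + 15·2·24 = 6700; k=2: 1230 + 45264 + 15·41·24 = 61254; k=3: 5152 + 0 + 15·46·24 = 21712.
Minimum: 6700 at k=1.

6700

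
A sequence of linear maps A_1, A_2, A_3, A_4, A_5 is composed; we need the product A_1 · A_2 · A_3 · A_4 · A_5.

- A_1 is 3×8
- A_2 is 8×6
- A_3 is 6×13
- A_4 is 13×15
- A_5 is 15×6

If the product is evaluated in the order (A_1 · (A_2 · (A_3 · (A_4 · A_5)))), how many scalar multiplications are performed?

(A_4 · A_5): 13×15 by 15×6 → 13×6, cost 13·15·6 = 1170
(A_3 · (A_4 · A_5)): 6×13 by 13×6 → 6×6, cost 6·13·6 = 468; cumulative 1638
(A_2 · (A_3 · (A_4 · A_5))): 8×6 by 6×6 → 8×6, cost 8·6·6 = 288; cumulative 1926
(A_1 · (A_2 · (A_3 · (A_4 · A_5)))): 3×8 by 8×6 → 3×6, cost 3·8·6 = 144; cumulative 2070
Total: 2070 scalar multiplications.

2070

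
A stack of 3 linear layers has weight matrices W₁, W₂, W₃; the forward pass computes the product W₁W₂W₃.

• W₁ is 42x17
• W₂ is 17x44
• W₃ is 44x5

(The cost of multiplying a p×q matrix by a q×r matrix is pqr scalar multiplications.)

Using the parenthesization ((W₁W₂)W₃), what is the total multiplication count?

(W₁W₂): 42×17 by 17×44 → 42×44, cost 42·17·44 = 31416
((W₁W₂)W₃): 42×44 by 44×5 → 42×5, cost 42·44·5 = 9240; cumulative 40656
Total: 40656 scalar multiplications.

40656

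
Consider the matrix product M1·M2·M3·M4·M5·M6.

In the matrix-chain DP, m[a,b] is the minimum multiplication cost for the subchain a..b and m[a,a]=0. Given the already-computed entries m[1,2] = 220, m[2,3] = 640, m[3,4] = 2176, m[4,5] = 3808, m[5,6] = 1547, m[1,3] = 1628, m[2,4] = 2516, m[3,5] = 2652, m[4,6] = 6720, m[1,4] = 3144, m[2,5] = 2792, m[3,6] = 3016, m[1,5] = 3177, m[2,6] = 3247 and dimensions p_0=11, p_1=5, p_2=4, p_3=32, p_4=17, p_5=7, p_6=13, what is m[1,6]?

3808

m[1,6] = min over k∈[1,5] of m[1,k]+m[k+1,6]+p_{0}·p_k·p_{6}.
k=1: 0 + 3247 + 11·5·13 = 3962; k=2: 220 + 3016 + 11·4·13 = 3808; k=3: 1628 + 6720 + 11·32·13 = 12924; k=4: 3144 + 1547 + 11·17·13 = 7122; k=5: 3177 + 0 + 11·7·13 = 4178.
Minimum: 3808 at k=2.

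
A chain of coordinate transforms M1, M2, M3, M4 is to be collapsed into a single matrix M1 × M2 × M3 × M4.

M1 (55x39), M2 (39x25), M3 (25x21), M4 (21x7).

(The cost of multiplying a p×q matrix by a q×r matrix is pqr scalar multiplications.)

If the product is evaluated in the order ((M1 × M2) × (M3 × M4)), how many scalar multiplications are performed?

(M1 × M2): 55×39 by 39×25 → 55×25, cost 55·39·25 = 53625
(M3 × M4): 25×21 by 21×7 → 25×7, cost 25·21·7 = 3675
((M1 × M2) × (M3 × M4)): 55×25 by 25×7 → 55×7, cost 55·25·7 = 9625; cumulative 66925
Total: 66925 scalar multiplications.

66925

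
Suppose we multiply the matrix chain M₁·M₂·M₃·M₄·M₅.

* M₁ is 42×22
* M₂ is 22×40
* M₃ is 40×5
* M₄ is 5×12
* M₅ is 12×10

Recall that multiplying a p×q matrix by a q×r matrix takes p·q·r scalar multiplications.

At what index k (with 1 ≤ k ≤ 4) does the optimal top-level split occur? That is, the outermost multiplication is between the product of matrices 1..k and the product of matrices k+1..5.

Adjacent pairs: M₁M₂ = 42·22·40 = 36960; M₂M₃ = 22·40·5 = 4400; M₃M₄ = 40·5·12 = 2400; M₄M₅ = 5·12·10 = 600.
Length 3: M₁..M₃: k=1: 0+4400+42·22·5=9020; k=2: 36960+0+42·40·5=45360 → min 9020 | M₂..M₄: k=2: 0+2400+22·40·12=12960; k=3: 4400+0+22·5·12=5720 → min 5720 | M₃..M₅: k=3: 0+600+40·5·10=2600; k=4: 2400+0+40·12·10=7200 → min 2600.
Length 4: M₁..M₄: k=1: 0+5720+42·22·12=16808; k=2: 36960+2400+42·40·12=59520; k=3: 9020+0+42·5·12=11540 → min 11540 | M₂..M₅: k=2: 0+2600+22·40·10=11400; k=3: 4400+600+22·5·10=6100; k=4: 5720+0+22·12·10=8360 → min 6100.
Top-level splits: k=1: (M₁..M₁)·(M₂..M₅) → 0+6100+42·22·10 = 15340; k=2: (M₁..M₂)·(M₃..M₅) → 36960+2600+42·40·10 = 56360; k=3: (M₁..M₃)·(M₄..M₅) → 9020+600+42·5·10 = 11720; k=4: (M₁..M₄)·(M₅..M₅) → 11540+0+42·12·10 = 16580.
Best split is after M₃, i.e. k = 3.

3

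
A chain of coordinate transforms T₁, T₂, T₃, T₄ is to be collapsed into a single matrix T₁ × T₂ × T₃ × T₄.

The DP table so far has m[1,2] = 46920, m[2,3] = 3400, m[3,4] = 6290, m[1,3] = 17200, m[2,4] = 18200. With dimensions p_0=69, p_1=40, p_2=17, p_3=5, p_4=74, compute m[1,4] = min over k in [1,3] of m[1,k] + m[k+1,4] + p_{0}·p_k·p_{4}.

42730

m[1,4] = min over k∈[1,3] of m[1,k]+m[k+1,4]+p_{0}·p_k·p_{4}.
k=1: 0 + 18200 + 69·40·74 = 222440; k=2: 46920 + 6290 + 69·17·74 = 140012; k=3: 17200 + 0 + 69·5·74 = 42730.
Minimum: 42730 at k=3.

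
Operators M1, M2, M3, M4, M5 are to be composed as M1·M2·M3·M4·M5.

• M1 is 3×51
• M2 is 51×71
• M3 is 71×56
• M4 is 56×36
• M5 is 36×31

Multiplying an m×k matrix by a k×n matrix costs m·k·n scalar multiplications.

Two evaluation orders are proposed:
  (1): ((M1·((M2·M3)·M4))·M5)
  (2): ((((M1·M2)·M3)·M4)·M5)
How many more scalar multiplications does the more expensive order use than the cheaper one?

282261

Order (1) = ((M1·((M2·M3)·M4))·M5): (M2·M3): 51×71 by 71×56 → 51×56, cost 51·71·56 = 202776; ((M2·M3)·M4): 51×56 by 56×36 → 51×36, cost 51·56·36 = 102816; cumulative 305592; (M1·((M2·M3)·M4)): 3×51 by 51×36 → 3×36, cost 3·51·36 = 5508; cumulative 311100; ((M1·((M2·M3)·M4))·M5): 3×36 by 36×31 → 3×31, cost 3·36·31 = 3348; cumulative 314448. Total 314448.
Order (2) = ((((M1·M2)·M3)·M4)·M5): (M1·M2): 3×51 by 51×71 → 3×71, cost 3·51·71 = 10863; ((M1·M2)·M3): 3×71 by 71×56 → 3×56, cost 3·71·56 = 11928; cumulative 22791; (((M1·M2)·M3)·M4): 3×56 by 56×36 → 3×36, cost 3·56·36 = 6048; cumulative 28839; ((((M1·M2)·M3)·M4)·M5): 3×36 by 36×31 → 3×31, cost 3·36·31 = 3348; cumulative 32187. Total 32187.
Difference: |314448 − 32187| = 282261.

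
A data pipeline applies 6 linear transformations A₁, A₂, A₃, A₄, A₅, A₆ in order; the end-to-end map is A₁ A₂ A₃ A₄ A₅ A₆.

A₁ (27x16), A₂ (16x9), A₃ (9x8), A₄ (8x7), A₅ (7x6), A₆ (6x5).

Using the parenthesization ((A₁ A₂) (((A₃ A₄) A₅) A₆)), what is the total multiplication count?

6255

(A₁ A₂): 27×16 by 16×9 → 27×9, cost 27·16·9 = 3888
(A₃ A₄): 9×8 by 8×7 → 9×7, cost 9·8·7 = 504
((A₃ A₄) A₅): 9×7 by 7×6 → 9×6, cost 9·7·6 = 378; cumulative 882
(((A₃ A₄) A₅) A₆): 9×6 by 6×5 → 9×5, cost 9·6·5 = 270; cumulative 1152
((A₁ A₂) (((A₃ A₄) A₅) A₆)): 27×9 by 9×5 → 27×5, cost 27·9·5 = 1215; cumulative 6255
Total: 6255 scalar multiplications.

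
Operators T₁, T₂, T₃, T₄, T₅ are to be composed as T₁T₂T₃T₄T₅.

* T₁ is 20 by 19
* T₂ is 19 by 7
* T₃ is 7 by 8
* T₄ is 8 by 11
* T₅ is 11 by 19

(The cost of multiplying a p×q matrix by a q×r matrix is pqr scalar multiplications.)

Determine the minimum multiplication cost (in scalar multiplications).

Adjacent pairs: T₁T₂ = 20·19·7 = 2660; T₂T₃ = 19·7·8 = 1064; T₃T₄ = 7·8·11 = 616; T₄T₅ = 8·11·19 = 1672.
Length 3: T₁..T₃: k=1: 0+1064+20·19·8=4104; k=2: 2660+0+20·7·8=3780 → min 3780 | T₂..T₄: k=2: 0+616+19·7·11=2079; k=3: 1064+0+19·8·11=2736 → min 2079 | T₃..T₅: k=3: 0+1672+7·8·19=2736; k=4: 616+0+7·11·19=2079 → min 2079.
Length 4: T₁..T₄: k=1: 0+2079+20·19·11=6259; k=2: 2660+616+20·7·11=4816; k=3: 3780+0+20·8·11=5540 → min 4816 | T₂..T₅: k=2: 0+2079+19·7·19=4606; k=3: 1064+1672+19·8·19=5624; k=4: 2079+0+19·11·19=6050 → min 4606.
Length 5: T₁..T₅: k=1: 0+4606+20·19·19=11826; k=2: 2660+2079+20·7·19=7399; k=3: 3780+1672+20·8·19=8492; k=4: 4816+0+20·11·19=8996 → min 7399.
Optimal order: ((T₁T₂)((T₃T₄)T₅)) with cost 7399.

7399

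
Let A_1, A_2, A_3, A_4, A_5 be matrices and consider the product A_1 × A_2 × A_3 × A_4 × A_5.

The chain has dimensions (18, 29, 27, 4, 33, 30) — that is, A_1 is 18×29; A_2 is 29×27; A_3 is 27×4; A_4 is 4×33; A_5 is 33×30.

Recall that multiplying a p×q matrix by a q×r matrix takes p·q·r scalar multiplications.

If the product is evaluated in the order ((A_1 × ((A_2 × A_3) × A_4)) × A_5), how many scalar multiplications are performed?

(A_2 × A_3): 29×27 by 27×4 → 29×4, cost 29·27·4 = 3132
((A_2 × A_3) × A_4): 29×4 by 4×33 → 29×33, cost 29·4·33 = 3828; cumulative 6960
(A_1 × ((A_2 × A_3) × A_4)): 18×29 by 29×33 → 18×33, cost 18·29·33 = 17226; cumulative 24186
((A_1 × ((A_2 × A_3) × A_4)) × A_5): 18×33 by 33×30 → 18×30, cost 18·33·30 = 17820; cumulative 42006
Total: 42006 scalar multiplications.

42006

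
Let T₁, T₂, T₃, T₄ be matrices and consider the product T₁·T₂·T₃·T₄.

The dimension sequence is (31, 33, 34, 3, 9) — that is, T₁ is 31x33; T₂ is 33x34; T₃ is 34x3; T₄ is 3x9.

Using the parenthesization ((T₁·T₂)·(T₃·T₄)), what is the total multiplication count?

45186

(T₁·T₂): 31×33 by 33×34 → 31×34, cost 31·33·34 = 34782
(T₃·T₄): 34×3 by 3×9 → 34×9, cost 34·3·9 = 918
((T₁·T₂)·(T₃·T₄)): 31×34 by 34×9 → 31×9, cost 31·34·9 = 9486; cumulative 45186
Total: 45186 scalar multiplications.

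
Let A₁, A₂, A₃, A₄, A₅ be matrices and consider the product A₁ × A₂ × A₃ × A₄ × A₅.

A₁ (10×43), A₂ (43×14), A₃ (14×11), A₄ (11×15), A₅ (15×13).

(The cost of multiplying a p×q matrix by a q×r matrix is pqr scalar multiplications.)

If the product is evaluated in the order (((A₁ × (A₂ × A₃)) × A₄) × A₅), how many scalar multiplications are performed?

(A₂ × A₃): 43×14 by 14×11 → 43×11, cost 43·14·11 = 6622
(A₁ × (A₂ × A₃)): 10×43 by 43×11 → 10×11, cost 10·43·11 = 4730; cumulative 11352
((A₁ × (A₂ × A₃)) × A₄): 10×11 by 11×15 → 10×15, cost 10·11·15 = 1650; cumulative 13002
(((A₁ × (A₂ × A₃)) × A₄) × A₅): 10×15 by 15×13 → 10×13, cost 10·15·13 = 1950; cumulative 14952
Total: 14952 scalar multiplications.

14952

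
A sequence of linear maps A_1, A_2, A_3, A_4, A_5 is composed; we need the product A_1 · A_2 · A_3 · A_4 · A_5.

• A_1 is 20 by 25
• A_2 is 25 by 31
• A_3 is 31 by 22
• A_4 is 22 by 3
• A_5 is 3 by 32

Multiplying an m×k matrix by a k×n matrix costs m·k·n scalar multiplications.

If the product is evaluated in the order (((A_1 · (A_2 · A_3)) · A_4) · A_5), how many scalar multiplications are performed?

(A_2 · A_3): 25×31 by 31×22 → 25×22, cost 25·31·22 = 17050
(A_1 · (A_2 · A_3)): 20×25 by 25×22 → 20×22, cost 20·25·22 = 11000; cumulative 28050
((A_1 · (A_2 · A_3)) · A_4): 20×22 by 22×3 → 20×3, cost 20·22·3 = 1320; cumulative 29370
(((A_1 · (A_2 · A_3)) · A_4) · A_5): 20×3 by 3×32 → 20×32, cost 20·3·32 = 1920; cumulative 31290
Total: 31290 scalar multiplications.

31290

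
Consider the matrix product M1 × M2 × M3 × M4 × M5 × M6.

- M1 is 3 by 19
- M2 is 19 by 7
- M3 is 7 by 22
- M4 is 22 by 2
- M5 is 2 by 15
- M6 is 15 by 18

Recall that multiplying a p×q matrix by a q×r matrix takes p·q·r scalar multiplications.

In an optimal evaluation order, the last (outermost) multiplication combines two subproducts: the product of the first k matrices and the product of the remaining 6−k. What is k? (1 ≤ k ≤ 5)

4

Adjacent pairs: M1M2 = 3·19·7 = 399; M2M3 = 19·7·22 = 2926; M3M4 = 7·22·2 = 308; M4M5 = 22·2·15 = 660; M5M6 = 2·15·18 = 540.
Length 3: M1..M3: k=1: 0+2926+3·19·22=4180; k=2: 399+0+3·7·22=861 → min 861 | M2..M4: k=2: 0+308+19·7·2=574; k=3: 2926+0+19·22·2=3762 → min 574 | M3..M5: k=3: 0+660+7·22·15=2970; k=4: 308+0+7·2·15=518 → min 518 | M4..M6: k=4: 0+540+22·2·18=1332; k=5: 660+0+22·15·18=6600 → min 1332.
Length 4: M1..M4: k=1: 0+574+3·19·2=688; k=2: 399+308+3·7·2=749; k=3: 861+0+3·22·2=993 → min 688 | M2..M5: k=2: 0+518+19·7·15=2513; k=3: 2926+660+19·22·15=9856; k=4: 574+0+19·2·15=1144 → min 1144 | M3..M6: k=3: 0+1332+7·22·18=4104; k=4: 308+540+7·2·18=1100; k=5: 518+0+7·15·18=2408 → min 1100.
Length 5: M1..M5: k=1: 0+1144+3·19·15=1999; k=2: 399+518+3·7·15=1232; k=3: 861+660+3·22·15=2511; k=4: 688+0+3·2·15=778 → min 778 | M2..M6: k=2: 0+1100+19·7·18=3494; k=3: 2926+1332+19·22·18=11782; k=4: 574+540+19·2·18=1798; k=5: 1144+0+19·15·18=6274 → min 1798.
Top-level splits: k=1: (M1..M1)·(M2..M6) → 0+1798+3·19·18 = 2824; k=2: (M1..M2)·(M3..M6) → 399+1100+3·7·18 = 1877; k=3: (M1..M3)·(M4..M6) → 861+1332+3·22·18 = 3381; k=4: (M1..M4)·(M5..M6) → 688+540+3·2·18 = 1336; k=5: (M1..M5)·(M6..M6) → 778+0+3·15·18 = 1588.
Best split is after M4, i.e. k = 4.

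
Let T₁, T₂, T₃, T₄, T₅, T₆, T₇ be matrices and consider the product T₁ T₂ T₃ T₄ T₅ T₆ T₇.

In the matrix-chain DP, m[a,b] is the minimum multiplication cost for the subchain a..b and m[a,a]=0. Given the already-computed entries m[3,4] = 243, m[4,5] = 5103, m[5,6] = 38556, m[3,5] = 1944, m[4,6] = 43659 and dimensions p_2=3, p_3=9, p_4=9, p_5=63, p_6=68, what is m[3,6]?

m[3,6] = min over k∈[3,5] of m[3,k]+m[k+1,6]+p_{2}·p_k·p_{6}.
k=3: 0 + 43659 + 3·9·68 = 45495; k=4: 243 + 38556 + 3·9·68 = 40635; k=5: 1944 + 0 + 3·63·68 = 14796.
Minimum: 14796 at k=5.

14796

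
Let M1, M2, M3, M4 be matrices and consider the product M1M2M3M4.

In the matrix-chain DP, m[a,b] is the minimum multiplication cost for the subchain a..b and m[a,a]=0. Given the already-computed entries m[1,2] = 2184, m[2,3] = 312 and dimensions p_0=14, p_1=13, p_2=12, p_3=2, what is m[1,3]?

m[1,3] = min over k∈[1,2] of m[1,k]+m[k+1,3]+p_{0}·p_k·p_{3}.
k=1: 0 + 312 + 14·13·2 = 676; k=2: 2184 + 0 + 14·12·2 = 2520.
Minimum: 676 at k=1.

676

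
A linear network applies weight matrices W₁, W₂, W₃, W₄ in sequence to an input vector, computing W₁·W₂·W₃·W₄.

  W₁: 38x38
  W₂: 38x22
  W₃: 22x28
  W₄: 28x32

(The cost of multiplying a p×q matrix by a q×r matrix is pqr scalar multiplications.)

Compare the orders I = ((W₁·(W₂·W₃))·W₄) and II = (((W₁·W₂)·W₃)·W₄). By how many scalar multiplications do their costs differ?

8664

Order I = ((W₁·(W₂·W₃))·W₄): (W₂·W₃): 38×22 by 22×28 → 38×28, cost 38·22·28 = 23408; (W₁·(W₂·W₃)): 38×38 by 38×28 → 38×28, cost 38·38·28 = 40432; cumulative 63840; ((W₁·(W₂·W₃))·W₄): 38×28 by 28×32 → 38×32, cost 38·28·32 = 34048; cumulative 97888. Total 97888.
Order II = (((W₁·W₂)·W₃)·W₄): (W₁·W₂): 38×38 by 38×22 → 38×22, cost 38·38·22 = 31768; ((W₁·W₂)·W₃): 38×22 by 22×28 → 38×28, cost 38·22·28 = 23408; cumulative 55176; (((W₁·W₂)·W₃)·W₄): 38×28 by 28×32 → 38×32, cost 38·28·32 = 34048; cumulative 89224. Total 89224.
Difference: |97888 − 89224| = 8664.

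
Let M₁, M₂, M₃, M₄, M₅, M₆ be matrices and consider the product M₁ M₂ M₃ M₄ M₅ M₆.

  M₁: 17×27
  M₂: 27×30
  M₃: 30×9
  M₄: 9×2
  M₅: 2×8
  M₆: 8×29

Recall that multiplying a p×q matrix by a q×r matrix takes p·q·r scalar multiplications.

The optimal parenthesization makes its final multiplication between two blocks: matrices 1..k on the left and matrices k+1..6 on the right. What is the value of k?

4

Adjacent pairs: M₁M₂ = 17·27·30 = 13770; M₂M₃ = 27·30·9 = 7290; M₃M₄ = 30·9·2 = 540; M₄M₅ = 9·2·8 = 144; M₅M₆ = 2·8·29 = 464.
Length 3: M₁..M₃: k=1: 0+7290+17·27·9=11421; k=2: 13770+0+17·30·9=18360 → min 11421 | M₂..M₄: k=2: 0+540+27·30·2=2160; k=3: 7290+0+27·9·2=7776 → min 2160 | M₃..M₅: k=3: 0+144+30·9·8=2304; k=4: 540+0+30·2·8=1020 → min 1020 | M₄..M₆: k=4: 0+464+9·2·29=986; k=5: 144+0+9·8·29=2232 → min 986.
Length 4: M₁..M₄: k=1: 0+2160+17·27·2=3078; k=2: 13770+540+17·30·2=15330; k=3: 11421+0+17·9·2=11727 → min 3078 | M₂..M₅: k=2: 0+1020+27·30·8=7500; k=3: 7290+144+27·9·8=9378; k=4: 2160+0+27·2·8=2592 → min 2592 | M₃..M₆: k=3: 0+986+30·9·29=8816; k=4: 540+464+30·2·29=2744; k=5: 1020+0+30·8·29=7980 → min 2744.
Length 5: M₁..M₅: k=1: 0+2592+17·27·8=6264; k=2: 13770+1020+17·30·8=18870; k=3: 11421+144+17·9·8=12789; k=4: 3078+0+17·2·8=3350 → min 3350 | M₂..M₆: k=2: 0+2744+27·30·29=26234; k=3: 7290+986+27·9·29=15323; k=4: 2160+464+27·2·29=4190; k=5: 2592+0+27·8·29=8856 → min 4190.
Top-level splits: k=1: (M₁..M₁)·(M₂..M₆) → 0+4190+17·27·29 = 17501; k=2: (M₁..M₂)·(M₃..M₆) → 13770+2744+17·30·29 = 31304; k=3: (M₁..M₃)·(M₄..M₆) → 11421+986+17·9·29 = 16844; k=4: (M₁..M₄)·(M₅..M₆) → 3078+464+17·2·29 = 4528; k=5: (M₁..M₅)·(M₆..M₆) → 3350+0+17·8·29 = 7294.
Best split is after M₄, i.e. k = 4.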